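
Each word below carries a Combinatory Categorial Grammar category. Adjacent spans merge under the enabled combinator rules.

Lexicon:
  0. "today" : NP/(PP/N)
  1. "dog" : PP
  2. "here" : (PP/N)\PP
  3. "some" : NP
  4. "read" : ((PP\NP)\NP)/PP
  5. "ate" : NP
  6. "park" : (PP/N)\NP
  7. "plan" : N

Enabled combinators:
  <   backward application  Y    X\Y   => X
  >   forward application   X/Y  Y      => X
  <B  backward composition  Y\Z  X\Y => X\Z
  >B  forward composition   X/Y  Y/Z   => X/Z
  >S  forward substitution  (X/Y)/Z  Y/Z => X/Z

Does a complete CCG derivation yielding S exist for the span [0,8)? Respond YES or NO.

NO

NP/(PP/N) PP (PP/N)\PP NP ((PP\NP)\NP)/PP NP (PP/N)\NP N
CKY chart[0,8] = {PP}; S ∉ chart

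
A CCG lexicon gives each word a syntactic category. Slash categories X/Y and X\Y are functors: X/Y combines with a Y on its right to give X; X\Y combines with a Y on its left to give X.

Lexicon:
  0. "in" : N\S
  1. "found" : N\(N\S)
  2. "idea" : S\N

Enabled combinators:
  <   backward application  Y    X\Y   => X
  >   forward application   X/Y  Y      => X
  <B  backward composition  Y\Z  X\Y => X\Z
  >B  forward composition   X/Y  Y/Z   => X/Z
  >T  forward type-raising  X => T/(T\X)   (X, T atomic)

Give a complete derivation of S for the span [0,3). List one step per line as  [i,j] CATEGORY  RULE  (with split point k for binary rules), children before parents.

[0,1] N\S  lex  "in"
[1,2] N\(N\S)  lex  "found"
[0,2] N  <  k=1
[2,3] S\N  lex  "idea"
[0,3] S  <  k=2

[0,3] S   <
  [0,2] N   <
    [0,1] "in" : N\S
    [1,2] "found" : N\(N\S)
  [2,3] "idea" : S\N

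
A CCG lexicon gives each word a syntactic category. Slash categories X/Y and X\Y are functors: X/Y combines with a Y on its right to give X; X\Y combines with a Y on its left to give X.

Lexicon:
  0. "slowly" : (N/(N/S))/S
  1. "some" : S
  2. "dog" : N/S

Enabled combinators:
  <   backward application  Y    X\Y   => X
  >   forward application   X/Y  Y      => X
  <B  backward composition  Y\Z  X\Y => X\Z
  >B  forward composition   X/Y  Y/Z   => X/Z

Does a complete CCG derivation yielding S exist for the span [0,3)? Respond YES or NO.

(N/(N/S))/S S N/S
CKY chart[0,3] = {N}; S ∉ chart

NO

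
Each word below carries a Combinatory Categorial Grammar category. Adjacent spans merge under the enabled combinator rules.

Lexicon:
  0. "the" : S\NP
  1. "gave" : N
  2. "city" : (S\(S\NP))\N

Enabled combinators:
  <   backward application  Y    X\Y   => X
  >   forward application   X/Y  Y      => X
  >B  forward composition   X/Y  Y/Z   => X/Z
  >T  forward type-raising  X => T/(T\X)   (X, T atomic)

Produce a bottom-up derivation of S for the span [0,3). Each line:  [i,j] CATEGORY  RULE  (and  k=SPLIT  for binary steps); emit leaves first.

[0,1] S\NP  lex  "the"
[1,2] N  lex  "gave"
[2,3] (S\(S\NP))\N  lex  "city"
[1,3] S\(S\NP)  <  k=2
[0,3] S  <  k=1

[0,3] S   <
  [0,1] "the" : S\NP
  [1,3] S\(S\NP)   <
    [1,2] "gave" : N
    [2,3] "city" : (S\(S\NP))\N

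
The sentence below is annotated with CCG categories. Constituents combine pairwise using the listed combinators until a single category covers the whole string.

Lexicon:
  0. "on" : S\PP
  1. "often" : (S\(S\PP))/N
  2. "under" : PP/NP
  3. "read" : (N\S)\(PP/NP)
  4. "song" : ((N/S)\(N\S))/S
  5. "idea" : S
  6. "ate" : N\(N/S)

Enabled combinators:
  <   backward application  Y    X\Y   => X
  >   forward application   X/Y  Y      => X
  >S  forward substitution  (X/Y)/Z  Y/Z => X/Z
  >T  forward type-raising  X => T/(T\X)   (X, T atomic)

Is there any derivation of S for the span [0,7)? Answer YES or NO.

[0,7] S   <
  [0,1] "on" : S\PP
  [1,7] S\(S\PP)   >
    [1,2] "often" : (S\(S\PP))/N
    [2,7] N   <
      [2,6] N/S   <
        [2,4] N\S   <
          [2,3] "under" : PP/NP
          [3,4] "read" : (N\S)\(PP/NP)
        [4,6] (N/S)\(N\S)   >
          [4,5] "song" : ((N/S)\(N\S))/S
          [5,6] "idea" : S
      [6,7] "ate" : N\(N/S)

YES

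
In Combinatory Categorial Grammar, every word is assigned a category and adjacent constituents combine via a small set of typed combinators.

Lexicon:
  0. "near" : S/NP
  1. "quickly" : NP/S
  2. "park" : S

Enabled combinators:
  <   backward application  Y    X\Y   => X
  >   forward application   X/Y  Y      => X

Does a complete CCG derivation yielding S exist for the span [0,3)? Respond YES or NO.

YES

[0,3] S   >
  [0,1] "near" : S/NP
  [1,3] NP   >
    [1,2] "quickly" : NP/S
    [2,3] "park" : S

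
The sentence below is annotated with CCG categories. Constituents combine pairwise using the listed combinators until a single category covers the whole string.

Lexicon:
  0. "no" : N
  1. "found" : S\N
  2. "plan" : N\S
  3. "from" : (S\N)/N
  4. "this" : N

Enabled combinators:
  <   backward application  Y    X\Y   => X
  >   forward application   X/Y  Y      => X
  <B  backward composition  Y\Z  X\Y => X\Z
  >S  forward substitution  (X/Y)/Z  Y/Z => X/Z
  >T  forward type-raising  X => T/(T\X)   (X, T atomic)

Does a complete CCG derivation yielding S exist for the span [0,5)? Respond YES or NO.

[0,5] S   <
  [0,1] "no" : N
  [1,5] S\N   <B
    [1,2] "found" : S\N
    [2,5] S\S   <B
      [2,3] "plan" : N\S
      [3,5] S\N   >
        [3,4] "from" : (S\N)/N
        [4,5] "this" : N

YES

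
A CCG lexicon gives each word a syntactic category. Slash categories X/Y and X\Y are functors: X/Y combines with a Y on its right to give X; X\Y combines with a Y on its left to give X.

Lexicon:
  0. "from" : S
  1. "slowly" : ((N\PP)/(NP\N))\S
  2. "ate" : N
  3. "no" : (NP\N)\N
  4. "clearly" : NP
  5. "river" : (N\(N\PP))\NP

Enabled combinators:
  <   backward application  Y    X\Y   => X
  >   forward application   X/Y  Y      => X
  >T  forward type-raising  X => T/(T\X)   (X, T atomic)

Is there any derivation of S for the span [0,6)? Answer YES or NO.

S ((N\PP)/(NP\N))\S N (NP\N)\N NP (N\(N\PP))\NP
CKY chart[0,6] = {N, N/(N\N), NP/(NP\N), PP/(PP\N), S/(S\N)}; S ∉ chart

NO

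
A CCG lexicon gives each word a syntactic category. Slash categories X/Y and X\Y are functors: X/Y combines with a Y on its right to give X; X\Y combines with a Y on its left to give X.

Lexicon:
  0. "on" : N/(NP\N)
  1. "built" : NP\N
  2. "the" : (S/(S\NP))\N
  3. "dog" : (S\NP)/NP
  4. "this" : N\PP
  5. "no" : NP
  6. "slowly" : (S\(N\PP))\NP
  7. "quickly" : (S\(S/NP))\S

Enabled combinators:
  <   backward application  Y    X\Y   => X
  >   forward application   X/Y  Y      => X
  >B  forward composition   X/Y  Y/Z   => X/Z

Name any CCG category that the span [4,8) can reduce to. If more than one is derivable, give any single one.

[0,8] S   <
  [0,4] S/NP   >B
    [0,3] S/(S\NP)   <
      [0,2] N   >
        [0,1] "on" : N/(NP\N)
        [1,2] "built" : NP\N
      [2,3] "the" : (S/(S\NP))\N
    [3,4] "dog" : (S\NP)/NP
  [4,8] S\(S/NP)   <
    [4,7] S   <
      [4,5] "this" : N\PP
      [5,7] S\(N\PP)   <
        [5,6] "no" : NP
        [6,7] "slowly" : (S\(N\PP))\NP
    [7,8] "quickly" : (S\(S/NP))\S

S\(S/NP)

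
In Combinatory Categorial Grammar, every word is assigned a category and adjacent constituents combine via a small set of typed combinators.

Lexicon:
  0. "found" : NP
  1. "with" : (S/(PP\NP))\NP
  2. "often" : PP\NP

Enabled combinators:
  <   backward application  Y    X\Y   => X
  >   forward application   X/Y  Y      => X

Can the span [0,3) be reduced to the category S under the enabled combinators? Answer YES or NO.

[0,3] S   >
  [0,2] S/(PP\NP)   <
    [0,1] "found" : NP
    [1,2] "with" : (S/(PP\NP))\NP
  [2,3] "often" : PP\NP

YES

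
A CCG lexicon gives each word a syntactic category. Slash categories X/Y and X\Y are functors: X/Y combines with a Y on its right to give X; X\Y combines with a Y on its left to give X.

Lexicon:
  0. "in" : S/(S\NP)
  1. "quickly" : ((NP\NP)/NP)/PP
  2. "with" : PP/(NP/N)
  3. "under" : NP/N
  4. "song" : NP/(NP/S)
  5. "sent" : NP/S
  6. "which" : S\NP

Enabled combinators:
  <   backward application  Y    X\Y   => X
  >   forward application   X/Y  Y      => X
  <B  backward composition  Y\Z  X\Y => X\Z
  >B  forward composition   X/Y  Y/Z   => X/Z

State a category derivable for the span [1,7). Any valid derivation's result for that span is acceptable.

S\NP

[0,7] S   >
  [0,1] "in" : S/(S\NP)
  [1,7] S\NP   <B
    [1,6] NP\NP   >
      [1,4] (NP\NP)/NP   >
        [1,2] "quickly" : ((NP\NP)/NP)/PP
        [2,4] PP   >
          [2,3] "with" : PP/(NP/N)
          [3,4] "under" : NP/N
      [4,6] NP   >
        [4,5] "song" : NP/(NP/S)
        [5,6] "sent" : NP/S
    [6,7] "which" : S\NP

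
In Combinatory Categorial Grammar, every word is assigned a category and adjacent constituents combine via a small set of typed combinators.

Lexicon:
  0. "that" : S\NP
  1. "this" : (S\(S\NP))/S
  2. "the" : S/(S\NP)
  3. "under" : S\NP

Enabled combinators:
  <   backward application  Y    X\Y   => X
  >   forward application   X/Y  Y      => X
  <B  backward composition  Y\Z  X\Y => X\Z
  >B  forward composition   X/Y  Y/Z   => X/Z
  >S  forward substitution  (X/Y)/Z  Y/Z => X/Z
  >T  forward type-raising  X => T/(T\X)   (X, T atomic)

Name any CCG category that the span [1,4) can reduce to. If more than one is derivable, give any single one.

[0,4] S   <
  [0,1] "that" : S\NP
  [1,4] S\(S\NP)   >
    [1,2] "this" : (S\(S\NP))/S
    [2,4] S   >
      [2,3] "the" : S/(S\NP)
      [3,4] "under" : S\NP

S\(S\NP)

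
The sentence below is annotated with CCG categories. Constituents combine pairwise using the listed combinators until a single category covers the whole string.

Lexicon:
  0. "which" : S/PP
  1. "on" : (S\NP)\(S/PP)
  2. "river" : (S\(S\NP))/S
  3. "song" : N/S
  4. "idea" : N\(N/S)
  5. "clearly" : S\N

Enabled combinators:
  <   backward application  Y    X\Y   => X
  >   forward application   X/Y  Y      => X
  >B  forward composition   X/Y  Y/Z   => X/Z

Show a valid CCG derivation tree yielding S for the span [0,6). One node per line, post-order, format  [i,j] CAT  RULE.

[0,1] S/PP  lex  "which"
[1,2] (S\NP)\(S/PP)  lex  "on"
[0,2] S\NP  <  k=1
[2,3] (S\(S\NP))/S  lex  "river"
[3,4] N/S  lex  "song"
[4,5] N\(N/S)  lex  "idea"
[3,5] N  <  k=4
[5,6] S\N  lex  "clearly"
[3,6] S  <  k=5
[2,6] S\(S\NP)  >  k=3
[0,6] S  <  k=2

[0,6] S   <
  [0,2] S\NP   <
    [0,1] "which" : S/PP
    [1,2] "on" : (S\NP)\(S/PP)
  [2,6] S\(S\NP)   >
    [2,3] "river" : (S\(S\NP))/S
    [3,6] S   <
      [3,5] N   <
        [3,4] "song" : N/S
        [4,5] "idea" : N\(N/S)
      [5,6] "clearly" : S\N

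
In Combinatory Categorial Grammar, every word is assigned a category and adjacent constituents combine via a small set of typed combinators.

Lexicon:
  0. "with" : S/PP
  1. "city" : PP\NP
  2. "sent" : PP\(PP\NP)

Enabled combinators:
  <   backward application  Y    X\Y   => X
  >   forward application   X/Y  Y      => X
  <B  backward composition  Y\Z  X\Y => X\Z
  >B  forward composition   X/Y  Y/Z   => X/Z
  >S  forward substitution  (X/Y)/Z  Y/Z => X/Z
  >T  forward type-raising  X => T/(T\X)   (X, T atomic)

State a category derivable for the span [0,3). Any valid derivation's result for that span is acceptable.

[0,3] S   >
  [0,1] "with" : S/PP
  [1,3] PP   <
    [1,2] "city" : PP\NP
    [2,3] "sent" : PP\(PP\NP)

S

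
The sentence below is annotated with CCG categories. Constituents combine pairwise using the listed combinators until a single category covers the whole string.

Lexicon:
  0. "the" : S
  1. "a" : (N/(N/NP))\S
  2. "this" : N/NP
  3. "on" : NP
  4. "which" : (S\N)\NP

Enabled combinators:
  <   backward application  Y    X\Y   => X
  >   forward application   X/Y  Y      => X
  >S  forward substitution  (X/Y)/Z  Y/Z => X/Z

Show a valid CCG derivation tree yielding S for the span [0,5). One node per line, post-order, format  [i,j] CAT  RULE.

[0,5] S   <
  [0,3] N   >
    [0,2] N/(N/NP)   <
      [0,1] "the" : S
      [1,2] "a" : (N/(N/NP))\S
    [2,3] "this" : N/NP
  [3,5] S\N   <
    [3,4] "on" : NP
    [4,5] "which" : (S\N)\NP

[0,1] S  lex  "the"
[1,2] (N/(N/NP))\S  lex  "a"
[0,2] N/(N/NP)  <  k=1
[2,3] N/NP  lex  "this"
[0,3] N  >  k=2
[3,4] NP  lex  "on"
[4,5] (S\N)\NP  lex  "which"
[3,5] S\N  <  k=4
[0,5] S  <  k=3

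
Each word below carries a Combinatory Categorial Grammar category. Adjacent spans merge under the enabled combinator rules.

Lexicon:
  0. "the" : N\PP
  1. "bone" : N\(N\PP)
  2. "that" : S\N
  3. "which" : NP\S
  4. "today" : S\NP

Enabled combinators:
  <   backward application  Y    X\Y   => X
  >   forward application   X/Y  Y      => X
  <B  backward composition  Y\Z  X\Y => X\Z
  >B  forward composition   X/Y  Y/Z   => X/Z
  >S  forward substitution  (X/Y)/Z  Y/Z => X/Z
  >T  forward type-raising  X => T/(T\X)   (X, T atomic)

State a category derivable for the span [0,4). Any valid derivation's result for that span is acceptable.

NP

[0,5] S   <
  [0,4] NP   <
    [0,3] S   <
      [0,2] N   <
        [0,1] "the" : N\PP
        [1,2] "bone" : N\(N\PP)
      [2,3] "that" : S\N
    [3,4] "which" : NP\S
  [4,5] "today" : S\NP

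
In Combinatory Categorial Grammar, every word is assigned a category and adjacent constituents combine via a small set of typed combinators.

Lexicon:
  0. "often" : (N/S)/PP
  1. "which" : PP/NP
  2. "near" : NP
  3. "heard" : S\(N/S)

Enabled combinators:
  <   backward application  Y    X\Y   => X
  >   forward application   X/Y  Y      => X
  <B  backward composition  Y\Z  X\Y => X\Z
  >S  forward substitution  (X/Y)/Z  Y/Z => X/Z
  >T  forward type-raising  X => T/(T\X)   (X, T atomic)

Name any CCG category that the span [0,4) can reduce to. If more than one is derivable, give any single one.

S

[0,4] S   <
  [0,3] N/S   >
    [0,1] "often" : (N/S)/PP
    [1,3] PP   >
      [1,2] "which" : PP/NP
      [2,3] "near" : NP
  [3,4] "heard" : S\(N/S)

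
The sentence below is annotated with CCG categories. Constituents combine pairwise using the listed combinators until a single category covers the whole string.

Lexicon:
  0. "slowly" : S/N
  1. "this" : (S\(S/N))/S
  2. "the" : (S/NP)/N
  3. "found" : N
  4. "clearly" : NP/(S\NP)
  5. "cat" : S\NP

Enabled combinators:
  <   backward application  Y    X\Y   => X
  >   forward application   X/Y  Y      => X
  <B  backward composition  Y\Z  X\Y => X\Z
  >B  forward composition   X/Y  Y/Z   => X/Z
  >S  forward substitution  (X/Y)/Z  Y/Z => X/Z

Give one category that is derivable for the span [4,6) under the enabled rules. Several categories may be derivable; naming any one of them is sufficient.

NP

[0,6] S   <
  [0,1] "slowly" : S/N
  [1,6] S\(S/N)   >
    [1,2] "this" : (S\(S/N))/S
    [2,6] S   >
      [2,4] S/NP   >
        [2,3] "the" : (S/NP)/N
        [3,4] "found" : N
      [4,6] NP   >
        [4,5] "clearly" : NP/(S\NP)
        [5,6] "cat" : S\NP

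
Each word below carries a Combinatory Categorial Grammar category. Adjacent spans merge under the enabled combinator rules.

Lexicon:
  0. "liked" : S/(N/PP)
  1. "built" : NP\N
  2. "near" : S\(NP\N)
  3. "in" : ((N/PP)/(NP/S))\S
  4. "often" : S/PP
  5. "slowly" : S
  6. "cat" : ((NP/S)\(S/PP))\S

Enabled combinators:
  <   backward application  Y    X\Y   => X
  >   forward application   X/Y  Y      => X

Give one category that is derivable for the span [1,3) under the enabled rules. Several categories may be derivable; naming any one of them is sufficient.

S

[0,7] S   >
  [0,1] "liked" : S/(N/PP)
  [1,7] N/PP   >
    [1,4] (N/PP)/(NP/S)   <
      [1,3] S   <
        [1,2] "built" : NP\N
        [2,3] "near" : S\(NP\N)
      [3,4] "in" : ((N/PP)/(NP/S))\S
    [4,7] NP/S   <
      [4,5] "often" : S/PP
      [5,7] (NP/S)\(S/PP)   <
        [5,6] "slowly" : S
        [6,7] "cat" : ((NP/S)\(S/PP))\S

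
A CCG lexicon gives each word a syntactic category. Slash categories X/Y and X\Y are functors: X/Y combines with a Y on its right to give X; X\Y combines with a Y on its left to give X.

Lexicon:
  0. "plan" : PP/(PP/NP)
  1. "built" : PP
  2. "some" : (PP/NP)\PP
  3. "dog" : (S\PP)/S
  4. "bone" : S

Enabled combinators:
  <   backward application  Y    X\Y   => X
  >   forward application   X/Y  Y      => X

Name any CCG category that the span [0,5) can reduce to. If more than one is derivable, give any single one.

S

[0,5] S   <
  [0,3] PP   >
    [0,1] "plan" : PP/(PP/NP)
    [1,3] PP/NP   <
      [1,2] "built" : PP
      [2,3] "some" : (PP/NP)\PP
  [3,5] S\PP   >
    [3,4] "dog" : (S\PP)/S
    [4,5] "bone" : S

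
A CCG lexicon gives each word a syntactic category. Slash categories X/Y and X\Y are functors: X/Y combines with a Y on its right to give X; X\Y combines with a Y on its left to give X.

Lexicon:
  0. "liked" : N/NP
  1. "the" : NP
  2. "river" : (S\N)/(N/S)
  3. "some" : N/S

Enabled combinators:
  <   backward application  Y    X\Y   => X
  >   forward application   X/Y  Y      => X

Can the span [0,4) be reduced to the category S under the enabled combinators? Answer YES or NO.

YES

[0,4] S   <
  [0,2] N   >
    [0,1] "liked" : N/NP
    [1,2] "the" : NP
  [2,4] S\N   >
    [2,3] "river" : (S\N)/(N/S)
    [3,4] "some" : N/S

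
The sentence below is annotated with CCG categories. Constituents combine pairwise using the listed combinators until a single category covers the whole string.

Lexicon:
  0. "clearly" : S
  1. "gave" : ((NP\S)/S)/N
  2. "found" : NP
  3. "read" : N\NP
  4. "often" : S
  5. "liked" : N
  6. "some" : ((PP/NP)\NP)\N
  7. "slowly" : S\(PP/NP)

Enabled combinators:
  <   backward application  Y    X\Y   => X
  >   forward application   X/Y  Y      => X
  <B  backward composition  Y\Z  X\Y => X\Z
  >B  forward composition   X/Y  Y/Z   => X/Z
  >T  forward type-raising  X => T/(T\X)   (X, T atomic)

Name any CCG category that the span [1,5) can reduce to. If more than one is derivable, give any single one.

[0,8] S   <
  [0,7] PP/NP   <
    [0,5] NP   >
      [0,1] NP/(NP\S)   >T
        [0,1] "clearly" : S
      [1,5] NP\S   >
        [1,4] (NP\S)/S   >
          [1,2] "gave" : ((NP\S)/S)/N
          [2,4] N   <
            [2,3] "found" : NP
            [3,4] "read" : N\NP
        [4,5] "often" : S
    [5,7] (PP/NP)\NP   <
      [5,6] "liked" : N
      [6,7] "some" : ((PP/NP)\NP)\N
  [7,8] "slowly" : S\(PP/NP)

NP\S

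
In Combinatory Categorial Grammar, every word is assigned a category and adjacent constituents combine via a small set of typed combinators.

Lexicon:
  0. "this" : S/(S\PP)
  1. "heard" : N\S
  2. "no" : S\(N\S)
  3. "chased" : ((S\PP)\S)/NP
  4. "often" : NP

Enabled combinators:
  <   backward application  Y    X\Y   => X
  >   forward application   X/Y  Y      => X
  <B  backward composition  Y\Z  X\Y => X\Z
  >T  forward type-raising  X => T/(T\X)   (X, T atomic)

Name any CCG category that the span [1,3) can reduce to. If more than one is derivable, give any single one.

[0,5] S   >
  [0,1] "this" : S/(S\PP)
  [1,5] S\PP   <
    [1,3] S   <
      [1,2] "heard" : N\S
      [2,3] "no" : S\(N\S)
    [3,5] (S\PP)\S   >
      [3,4] "chased" : ((S\PP)\S)/NP
      [4,5] "often" : NP

S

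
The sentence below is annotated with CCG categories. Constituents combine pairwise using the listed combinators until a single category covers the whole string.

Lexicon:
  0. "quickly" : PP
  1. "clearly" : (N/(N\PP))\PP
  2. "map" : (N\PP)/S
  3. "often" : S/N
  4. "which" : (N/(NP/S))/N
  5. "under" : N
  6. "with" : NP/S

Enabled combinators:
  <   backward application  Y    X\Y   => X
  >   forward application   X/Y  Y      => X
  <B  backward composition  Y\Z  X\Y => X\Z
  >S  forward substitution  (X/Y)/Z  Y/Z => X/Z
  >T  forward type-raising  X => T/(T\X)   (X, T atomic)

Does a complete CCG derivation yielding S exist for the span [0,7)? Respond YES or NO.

NO

PP (N/(N\PP))\PP (N\PP)/S S/N (N/(NP/S))/N N NP/S
CKY chart[0,7] = {N, N/(N\N), NP/(NP\N), PP/(PP\N), S/(S\N)}; S ∉ chart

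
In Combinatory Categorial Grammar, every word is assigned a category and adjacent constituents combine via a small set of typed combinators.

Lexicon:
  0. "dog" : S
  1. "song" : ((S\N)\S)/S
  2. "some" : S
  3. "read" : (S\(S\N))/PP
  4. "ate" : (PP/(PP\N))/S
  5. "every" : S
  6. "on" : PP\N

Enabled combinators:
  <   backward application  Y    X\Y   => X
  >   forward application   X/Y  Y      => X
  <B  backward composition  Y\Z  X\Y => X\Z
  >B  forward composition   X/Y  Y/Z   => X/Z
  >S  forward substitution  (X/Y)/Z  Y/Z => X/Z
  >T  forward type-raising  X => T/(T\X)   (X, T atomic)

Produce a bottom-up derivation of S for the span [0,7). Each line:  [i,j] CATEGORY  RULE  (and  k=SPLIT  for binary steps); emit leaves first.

[0,1] S  lex  "dog"
[1,2] ((S\N)\S)/S  lex  "song"
[2,3] S  lex  "some"
[1,3] (S\N)\S  >  k=2
[0,3] S\N  <  k=1
[3,4] (S\(S\N))/PP  lex  "read"
[4,5] (PP/(PP\N))/S  lex  "ate"
[5,6] S  lex  "every"
[4,6] PP/(PP\N)  >  k=5
[6,7] PP\N  lex  "on"
[4,7] PP  >  k=6
[3,7] S\(S\N)  >  k=4
[0,7] S  <  k=3

[0,7] S   <
  [0,3] S\N   <
    [0,1] "dog" : S
    [1,3] (S\N)\S   >
      [1,2] "song" : ((S\N)\S)/S
      [2,3] "some" : S
  [3,7] S\(S\N)   >
    [3,4] "read" : (S\(S\N))/PP
    [4,7] PP   >
      [4,6] PP/(PP\N)   >
        [4,5] "ate" : (PP/(PP\N))/S
        [5,6] "every" : S
      [6,7] "on" : PP\N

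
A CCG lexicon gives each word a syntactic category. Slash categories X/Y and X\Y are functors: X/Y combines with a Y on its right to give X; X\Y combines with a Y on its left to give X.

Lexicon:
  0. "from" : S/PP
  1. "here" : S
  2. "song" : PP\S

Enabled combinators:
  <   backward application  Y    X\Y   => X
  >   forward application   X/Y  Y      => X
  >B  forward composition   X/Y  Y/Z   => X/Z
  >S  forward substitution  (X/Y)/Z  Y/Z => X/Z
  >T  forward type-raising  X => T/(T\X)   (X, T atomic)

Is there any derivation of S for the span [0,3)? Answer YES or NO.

[0,3] S   >
  [0,1] "from" : S/PP
  [1,3] PP   >
    [1,2] PP/(PP\S)   >T
      [1,2] "here" : S
    [2,3] "song" : PP\S

YES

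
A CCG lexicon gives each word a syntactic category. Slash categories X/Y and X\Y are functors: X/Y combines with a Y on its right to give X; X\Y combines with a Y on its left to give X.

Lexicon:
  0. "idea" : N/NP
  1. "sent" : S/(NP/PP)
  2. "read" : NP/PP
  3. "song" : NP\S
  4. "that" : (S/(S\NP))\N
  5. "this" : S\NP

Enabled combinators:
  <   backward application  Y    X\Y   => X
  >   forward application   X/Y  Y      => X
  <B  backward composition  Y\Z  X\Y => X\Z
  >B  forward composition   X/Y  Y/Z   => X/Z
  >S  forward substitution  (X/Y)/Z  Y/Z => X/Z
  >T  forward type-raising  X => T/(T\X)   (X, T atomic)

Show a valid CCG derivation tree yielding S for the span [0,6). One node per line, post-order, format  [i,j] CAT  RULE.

[0,6] S   >
  [0,5] S/(S\NP)   <
    [0,4] N   >
      [0,1] "idea" : N/NP
      [1,4] NP   <
        [1,3] S   >
          [1,2] "sent" : S/(NP/PP)
          [2,3] "read" : NP/PP
        [3,4] "song" : NP\S
    [4,5] "that" : (S/(S\NP))\N
  [5,6] "this" : S\NP

[0,1] N/NP  lex  "idea"
[1,2] S/(NP/PP)  lex  "sent"
[2,3] NP/PP  lex  "read"
[1,3] S  >  k=2
[3,4] NP\S  lex  "song"
[1,4] NP  <  k=3
[0,4] N  >  k=1
[4,5] (S/(S\NP))\N  lex  "that"
[0,5] S/(S\NP)  <  k=4
[5,6] S\NP  lex  "this"
[0,6] S  >  k=5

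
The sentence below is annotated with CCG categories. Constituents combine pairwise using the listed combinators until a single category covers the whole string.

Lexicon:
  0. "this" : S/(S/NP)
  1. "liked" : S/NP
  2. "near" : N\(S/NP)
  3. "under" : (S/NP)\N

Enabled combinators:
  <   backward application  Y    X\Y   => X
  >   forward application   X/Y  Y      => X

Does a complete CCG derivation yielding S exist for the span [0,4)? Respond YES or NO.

[0,4] S   >
  [0,1] "this" : S/(S/NP)
  [1,4] S/NP   <
    [1,3] N   <
      [1,2] "liked" : S/NP
      [2,3] "near" : N\(S/NP)
    [3,4] "under" : (S/NP)\N

YES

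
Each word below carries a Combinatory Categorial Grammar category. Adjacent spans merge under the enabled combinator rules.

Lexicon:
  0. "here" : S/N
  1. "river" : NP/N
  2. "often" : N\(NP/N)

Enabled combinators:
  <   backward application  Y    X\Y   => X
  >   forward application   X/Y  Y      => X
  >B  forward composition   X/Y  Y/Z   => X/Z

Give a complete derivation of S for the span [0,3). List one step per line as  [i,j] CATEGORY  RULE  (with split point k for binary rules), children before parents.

[0,3] S   >
  [0,1] "here" : S/N
  [1,3] N   <
    [1,2] "river" : NP/N
    [2,3] "often" : N\(NP/N)

[0,1] S/N  lex  "here"
[1,2] NP/N  lex  "river"
[2,3] N\(NP/N)  lex  "often"
[1,3] N  <  k=2
[0,3] S  >  k=1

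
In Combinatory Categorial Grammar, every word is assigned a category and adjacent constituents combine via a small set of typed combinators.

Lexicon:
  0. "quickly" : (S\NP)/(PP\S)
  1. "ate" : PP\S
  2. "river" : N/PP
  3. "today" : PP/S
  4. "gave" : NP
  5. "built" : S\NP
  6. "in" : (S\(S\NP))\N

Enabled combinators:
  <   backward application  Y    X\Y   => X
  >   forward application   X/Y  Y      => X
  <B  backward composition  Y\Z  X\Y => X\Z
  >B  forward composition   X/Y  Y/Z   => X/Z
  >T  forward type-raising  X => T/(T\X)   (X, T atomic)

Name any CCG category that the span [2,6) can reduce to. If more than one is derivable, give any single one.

[0,7] S   <
  [0,2] S\NP   >
    [0,1] "quickly" : (S\NP)/(PP\S)
    [1,2] "ate" : PP\S
  [2,7] S\(S\NP)   <
    [2,6] N   >
      [2,4] N/S   >B
        [2,3] "river" : N/PP
        [3,4] "today" : PP/S
      [4,6] S   >
        [4,5] S/(S\NP)   >T
          [4,5] "gave" : NP
        [5,6] "built" : S\NP
    [6,7] "in" : (S\(S\NP))\N

N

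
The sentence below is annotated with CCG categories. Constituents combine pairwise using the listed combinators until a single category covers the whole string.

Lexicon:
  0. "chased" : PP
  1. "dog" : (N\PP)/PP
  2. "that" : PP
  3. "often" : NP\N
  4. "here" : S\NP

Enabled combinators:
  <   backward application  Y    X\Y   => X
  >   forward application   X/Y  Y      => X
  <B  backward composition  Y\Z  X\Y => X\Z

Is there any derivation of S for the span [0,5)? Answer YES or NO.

YES

[0,5] S   <
  [0,4] NP   <
    [0,1] "chased" : PP
    [1,4] NP\PP   <B
      [1,3] N\PP   >
        [1,2] "dog" : (N\PP)/PP
        [2,3] "that" : PP
      [3,4] "often" : NP\N
  [4,5] "here" : S\NP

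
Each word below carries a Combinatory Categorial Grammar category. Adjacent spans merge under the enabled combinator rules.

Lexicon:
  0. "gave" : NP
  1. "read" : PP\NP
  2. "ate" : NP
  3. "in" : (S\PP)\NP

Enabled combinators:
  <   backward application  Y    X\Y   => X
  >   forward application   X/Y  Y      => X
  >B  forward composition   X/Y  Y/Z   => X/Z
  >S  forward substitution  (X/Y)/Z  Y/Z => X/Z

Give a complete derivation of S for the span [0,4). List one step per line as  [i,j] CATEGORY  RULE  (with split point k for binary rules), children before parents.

[0,4] S   <
  [0,2] PP   <
    [0,1] "gave" : NP
    [1,2] "read" : PP\NP
  [2,4] S\PP   <
    [2,3] "ate" : NP
    [3,4] "in" : (S\PP)\NP

[0,1] NP  lex  "gave"
[1,2] PP\NP  lex  "read"
[0,2] PP  <  k=1
[2,3] NP  lex  "ate"
[3,4] (S\PP)\NP  lex  "in"
[2,4] S\PP  <  k=3
[0,4] S  <  k=2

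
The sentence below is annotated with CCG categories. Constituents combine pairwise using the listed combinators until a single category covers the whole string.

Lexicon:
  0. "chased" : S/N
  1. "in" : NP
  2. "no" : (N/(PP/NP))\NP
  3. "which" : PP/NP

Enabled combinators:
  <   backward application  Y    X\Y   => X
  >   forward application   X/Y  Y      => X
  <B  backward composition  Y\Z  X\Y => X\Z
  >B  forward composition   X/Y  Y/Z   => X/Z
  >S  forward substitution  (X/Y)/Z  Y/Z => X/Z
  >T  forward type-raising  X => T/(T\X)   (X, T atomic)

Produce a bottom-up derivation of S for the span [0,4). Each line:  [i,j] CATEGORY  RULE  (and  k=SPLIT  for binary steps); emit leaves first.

[0,4] S   >
  [0,1] "chased" : S/N
  [1,4] N   >
    [1,3] N/(PP/NP)   <
      [1,2] "in" : NP
      [2,3] "no" : (N/(PP/NP))\NP
    [3,4] "which" : PP/NP

[0,1] S/N  lex  "chased"
[1,2] NP  lex  "in"
[2,3] (N/(PP/NP))\NP  lex  "no"
[1,3] N/(PP/NP)  <  k=2
[3,4] PP/NP  lex  "which"
[1,4] N  >  k=3
[0,4] S  >  k=1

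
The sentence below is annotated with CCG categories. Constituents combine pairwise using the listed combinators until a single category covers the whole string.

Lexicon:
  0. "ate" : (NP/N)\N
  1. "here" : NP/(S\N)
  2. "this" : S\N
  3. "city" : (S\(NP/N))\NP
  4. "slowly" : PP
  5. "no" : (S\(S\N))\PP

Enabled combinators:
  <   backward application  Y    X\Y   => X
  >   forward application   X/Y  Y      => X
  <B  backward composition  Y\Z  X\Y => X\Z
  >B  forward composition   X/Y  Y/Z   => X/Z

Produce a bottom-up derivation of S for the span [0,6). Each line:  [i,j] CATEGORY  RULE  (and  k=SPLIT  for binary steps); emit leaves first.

[0,1] (NP/N)\N  lex  "ate"
[1,2] NP/(S\N)  lex  "here"
[2,3] S\N  lex  "this"
[1,3] NP  >  k=2
[3,4] (S\(NP/N))\NP  lex  "city"
[1,4] S\(NP/N)  <  k=3
[0,4] S\N  <B  k=1
[4,5] PP  lex  "slowly"
[5,6] (S\(S\N))\PP  lex  "no"
[4,6] S\(S\N)  <  k=5
[0,6] S  <  k=4

[0,6] S   <
  [0,4] S\N   <B
    [0,1] "ate" : (NP/N)\N
    [1,4] S\(NP/N)   <
      [1,3] NP   >
        [1,2] "here" : NP/(S\N)
        [2,3] "this" : S\N
      [3,4] "city" : (S\(NP/N))\NP
  [4,6] S\(S\N)   <
    [4,5] "slowly" : PP
    [5,6] "no" : (S\(S\N))\PP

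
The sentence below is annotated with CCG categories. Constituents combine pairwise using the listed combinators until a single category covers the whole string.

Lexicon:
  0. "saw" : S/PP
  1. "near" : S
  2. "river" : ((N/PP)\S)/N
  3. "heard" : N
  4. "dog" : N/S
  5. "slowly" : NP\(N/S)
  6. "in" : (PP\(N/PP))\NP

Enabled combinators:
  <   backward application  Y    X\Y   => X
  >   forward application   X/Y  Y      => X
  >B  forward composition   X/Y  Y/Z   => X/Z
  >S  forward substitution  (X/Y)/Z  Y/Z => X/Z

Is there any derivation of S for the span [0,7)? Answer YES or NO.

YES

[0,7] S   >
  [0,1] "saw" : S/PP
  [1,7] PP   <
    [1,4] N/PP   <
      [1,2] "near" : S
      [2,4] (N/PP)\S   >
        [2,3] "river" : ((N/PP)\S)/N
        [3,4] "heard" : N
    [4,7] PP\(N/PP)   <
      [4,6] NP   <
        [4,5] "dog" : N/S
        [5,6] "slowly" : NP\(N/S)
      [6,7] "in" : (PP\(N/PP))\NP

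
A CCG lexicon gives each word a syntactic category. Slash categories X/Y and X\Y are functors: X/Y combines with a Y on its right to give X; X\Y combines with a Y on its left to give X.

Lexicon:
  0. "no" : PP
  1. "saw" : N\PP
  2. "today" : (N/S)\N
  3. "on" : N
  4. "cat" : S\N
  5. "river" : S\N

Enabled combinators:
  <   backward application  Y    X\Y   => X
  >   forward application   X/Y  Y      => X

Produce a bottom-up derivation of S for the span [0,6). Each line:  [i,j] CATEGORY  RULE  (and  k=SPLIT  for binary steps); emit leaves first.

[0,6] S   <
  [0,5] N   >
    [0,3] N/S   <
      [0,2] N   <
        [0,1] "no" : PP
        [1,2] "saw" : N\PP
      [2,3] "today" : (N/S)\N
    [3,5] S   <
      [3,4] "on" : N
      [4,5] "cat" : S\N
  [5,6] "river" : S\N

[0,1] PP  lex  "no"
[1,2] N\PP  lex  "saw"
[0,2] N  <  k=1
[2,3] (N/S)\N  lex  "today"
[0,3] N/S  <  k=2
[3,4] N  lex  "on"
[4,5] S\N  lex  "cat"
[3,5] S  <  k=4
[0,5] N  >  k=3
[5,6] S\N  lex  "river"
[0,6] S  <  k=5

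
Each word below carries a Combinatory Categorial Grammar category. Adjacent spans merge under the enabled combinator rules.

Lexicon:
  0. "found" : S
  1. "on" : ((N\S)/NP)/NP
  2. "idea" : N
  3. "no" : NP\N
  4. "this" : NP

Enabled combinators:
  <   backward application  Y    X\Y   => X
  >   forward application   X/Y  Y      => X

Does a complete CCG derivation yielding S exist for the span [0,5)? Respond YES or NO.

S ((N\S)/NP)/NP N NP\N NP
CKY chart[0,5] = {N}; S ∉ chart

NO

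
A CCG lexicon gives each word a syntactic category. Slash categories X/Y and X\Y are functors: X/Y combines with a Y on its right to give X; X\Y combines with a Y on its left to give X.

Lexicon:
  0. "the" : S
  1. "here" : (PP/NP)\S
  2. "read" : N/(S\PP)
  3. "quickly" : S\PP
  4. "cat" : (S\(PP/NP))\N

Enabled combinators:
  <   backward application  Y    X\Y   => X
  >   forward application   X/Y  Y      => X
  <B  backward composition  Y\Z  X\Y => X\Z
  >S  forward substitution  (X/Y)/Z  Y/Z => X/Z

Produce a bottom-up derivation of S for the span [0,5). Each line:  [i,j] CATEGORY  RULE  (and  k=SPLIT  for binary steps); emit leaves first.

[0,1] S  lex  "the"
[1,2] (PP/NP)\S  lex  "here"
[0,2] PP/NP  <  k=1
[2,3] N/(S\PP)  lex  "read"
[3,4] S\PP  lex  "quickly"
[2,4] N  >  k=3
[4,5] (S\(PP/NP))\N  lex  "cat"
[2,5] S\(PP/NP)  <  k=4
[0,5] S  <  k=2

[0,5] S   <
  [0,2] PP/NP   <
    [0,1] "the" : S
    [1,2] "here" : (PP/NP)\S
  [2,5] S\(PP/NP)   <
    [2,4] N   >
      [2,3] "read" : N/(S\PP)
      [3,4] "quickly" : S\PP
    [4,5] "cat" : (S\(PP/NP))\N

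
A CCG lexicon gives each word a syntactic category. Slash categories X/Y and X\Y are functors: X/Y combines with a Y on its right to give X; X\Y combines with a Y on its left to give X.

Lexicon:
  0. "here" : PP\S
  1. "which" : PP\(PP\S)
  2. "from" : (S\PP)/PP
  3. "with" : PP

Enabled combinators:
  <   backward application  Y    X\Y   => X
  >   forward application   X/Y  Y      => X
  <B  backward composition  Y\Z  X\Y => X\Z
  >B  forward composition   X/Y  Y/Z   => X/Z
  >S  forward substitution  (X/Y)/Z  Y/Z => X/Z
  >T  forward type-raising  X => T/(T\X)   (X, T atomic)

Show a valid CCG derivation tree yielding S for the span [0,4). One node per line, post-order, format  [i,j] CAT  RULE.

[0,4] S   <
  [0,2] PP   <
    [0,1] "here" : PP\S
    [1,2] "which" : PP\(PP\S)
  [2,4] S\PP   >
    [2,3] "from" : (S\PP)/PP
    [3,4] "with" : PP

[0,1] PP\S  lex  "here"
[1,2] PP\(PP\S)  lex  "which"
[0,2] PP  <  k=1
[2,3] (S\PP)/PP  lex  "from"
[3,4] PP  lex  "with"
[2,4] S\PP  >  k=3
[0,4] S  <  k=2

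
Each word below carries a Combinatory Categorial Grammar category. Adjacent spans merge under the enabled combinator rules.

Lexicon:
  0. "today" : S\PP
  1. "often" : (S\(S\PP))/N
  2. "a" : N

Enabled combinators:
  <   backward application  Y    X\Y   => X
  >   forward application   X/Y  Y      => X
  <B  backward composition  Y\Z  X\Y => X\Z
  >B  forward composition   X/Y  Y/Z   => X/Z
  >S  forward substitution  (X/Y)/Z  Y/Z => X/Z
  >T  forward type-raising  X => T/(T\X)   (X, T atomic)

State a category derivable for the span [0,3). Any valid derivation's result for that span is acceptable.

S

[0,3] S   <
  [0,1] "today" : S\PP
  [1,3] S\(S\PP)   >
    [1,2] "often" : (S\(S\PP))/N
    [2,3] "a" : N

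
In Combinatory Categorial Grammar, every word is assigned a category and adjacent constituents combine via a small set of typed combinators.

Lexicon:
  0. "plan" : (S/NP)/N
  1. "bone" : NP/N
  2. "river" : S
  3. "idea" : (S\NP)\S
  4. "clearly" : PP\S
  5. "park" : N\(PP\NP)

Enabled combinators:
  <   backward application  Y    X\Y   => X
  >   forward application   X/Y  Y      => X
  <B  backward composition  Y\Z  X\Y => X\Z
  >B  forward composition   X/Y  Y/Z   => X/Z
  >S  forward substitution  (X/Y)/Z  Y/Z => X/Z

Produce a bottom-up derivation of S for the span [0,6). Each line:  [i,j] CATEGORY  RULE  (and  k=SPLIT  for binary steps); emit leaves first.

[0,6] S   >
  [0,2] S/N   >S
    [0,1] "plan" : (S/NP)/N
    [1,2] "bone" : NP/N
  [2,6] N   <
    [2,5] PP\NP   <B
      [2,4] S\NP   <
        [2,3] "river" : S
        [3,4] "idea" : (S\NP)\S
      [4,5] "clearly" : PP\S
    [5,6] "park" : N\(PP\NP)

[0,1] (S/NP)/N  lex  "plan"
[1,2] NP/N  lex  "bone"
[0,2] S/N  >S  k=1
[2,3] S  lex  "river"
[3,4] (S\NP)\S  lex  "idea"
[2,4] S\NP  <  k=3
[4,5] PP\S  lex  "clearly"
[2,5] PP\NP  <B  k=4
[5,6] N\(PP\NP)  lex  "park"
[2,6] N  <  k=5
[0,6] S  >  k=2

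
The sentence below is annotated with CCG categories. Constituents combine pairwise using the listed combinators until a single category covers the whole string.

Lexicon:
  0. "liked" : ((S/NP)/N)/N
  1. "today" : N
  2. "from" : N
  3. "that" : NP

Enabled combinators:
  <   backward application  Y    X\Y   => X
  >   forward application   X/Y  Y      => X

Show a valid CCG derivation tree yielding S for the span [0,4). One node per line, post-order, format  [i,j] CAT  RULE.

[0,4] S   >
  [0,3] S/NP   >
    [0,2] (S/NP)/N   >
      [0,1] "liked" : ((S/NP)/N)/N
      [1,2] "today" : N
    [2,3] "from" : N
  [3,4] "that" : NP

[0,1] ((S/NP)/N)/N  lex  "liked"
[1,2] N  lex  "today"
[0,2] (S/NP)/N  >  k=1
[2,3] N  lex  "from"
[0,3] S/NP  >  k=2
[3,4] NP  lex  "that"
[0,4] S  >  k=3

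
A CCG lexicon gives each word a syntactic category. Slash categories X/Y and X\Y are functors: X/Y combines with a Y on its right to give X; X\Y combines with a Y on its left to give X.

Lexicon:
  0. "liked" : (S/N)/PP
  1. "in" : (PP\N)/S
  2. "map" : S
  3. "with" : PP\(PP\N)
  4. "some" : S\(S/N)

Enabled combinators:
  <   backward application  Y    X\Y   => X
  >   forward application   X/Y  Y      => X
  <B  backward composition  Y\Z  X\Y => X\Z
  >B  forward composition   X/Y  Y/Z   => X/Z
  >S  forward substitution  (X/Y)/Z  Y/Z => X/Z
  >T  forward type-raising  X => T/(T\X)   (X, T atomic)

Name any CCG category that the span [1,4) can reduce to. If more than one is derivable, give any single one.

[0,5] S   <
  [0,4] S/N   >
    [0,1] "liked" : (S/N)/PP
    [1,4] PP   <
      [1,3] PP\N   >
        [1,2] "in" : (PP\N)/S
        [2,3] "map" : S
      [3,4] "with" : PP\(PP\N)
  [4,5] "some" : S\(S/N)

PP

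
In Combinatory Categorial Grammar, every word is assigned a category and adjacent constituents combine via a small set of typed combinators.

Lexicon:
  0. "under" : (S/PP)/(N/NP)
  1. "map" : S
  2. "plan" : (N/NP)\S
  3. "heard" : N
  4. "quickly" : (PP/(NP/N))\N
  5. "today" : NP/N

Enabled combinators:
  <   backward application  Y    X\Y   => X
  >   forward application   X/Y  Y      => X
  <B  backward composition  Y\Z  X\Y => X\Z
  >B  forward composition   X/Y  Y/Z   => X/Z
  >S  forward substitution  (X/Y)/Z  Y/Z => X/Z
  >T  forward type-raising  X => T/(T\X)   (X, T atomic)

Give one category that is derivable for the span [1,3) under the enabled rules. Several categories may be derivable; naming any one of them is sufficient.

[0,6] S   >
  [0,3] S/PP   >
    [0,1] "under" : (S/PP)/(N/NP)
    [1,3] N/NP   <
      [1,2] "map" : S
      [2,3] "plan" : (N/NP)\S
  [3,6] PP   >
    [3,5] PP/(NP/N)   <
      [3,4] "heard" : N
      [4,5] "quickly" : (PP/(NP/N))\N
    [5,6] "today" : NP/N

N/NP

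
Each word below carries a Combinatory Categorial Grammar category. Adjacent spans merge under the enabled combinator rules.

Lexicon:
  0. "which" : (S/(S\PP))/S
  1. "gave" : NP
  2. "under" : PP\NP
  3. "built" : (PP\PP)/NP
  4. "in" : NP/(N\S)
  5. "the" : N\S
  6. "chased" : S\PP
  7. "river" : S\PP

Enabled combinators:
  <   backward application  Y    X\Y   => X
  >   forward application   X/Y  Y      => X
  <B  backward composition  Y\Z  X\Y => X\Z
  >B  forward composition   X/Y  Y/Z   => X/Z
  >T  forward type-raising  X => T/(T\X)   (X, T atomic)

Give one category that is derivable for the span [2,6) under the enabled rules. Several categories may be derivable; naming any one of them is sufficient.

[0,8] S   >
  [0,7] S/(S\PP)   >
    [0,1] "which" : (S/(S\PP))/S
    [1,7] S   <
      [1,6] PP   <
        [1,2] "gave" : NP
        [2,6] PP\NP   <B
          [2,3] "under" : PP\NP
          [3,6] PP\PP   >
            [3,4] "built" : (PP\PP)/NP
            [4,6] NP   >
              [4,5] "in" : NP/(N\S)
              [5,6] "the" : N\S
      [6,7] "chased" : S\PP
  [7,8] "river" : S\PP

PP\NP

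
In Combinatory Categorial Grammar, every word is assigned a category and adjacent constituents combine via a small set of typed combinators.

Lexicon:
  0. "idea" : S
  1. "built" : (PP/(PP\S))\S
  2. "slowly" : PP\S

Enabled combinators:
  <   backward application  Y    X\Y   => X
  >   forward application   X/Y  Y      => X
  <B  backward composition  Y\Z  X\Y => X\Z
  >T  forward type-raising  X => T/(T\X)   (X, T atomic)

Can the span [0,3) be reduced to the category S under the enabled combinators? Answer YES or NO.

NO

S (PP/(PP\S))\S PP\S
CKY chart[0,3] = {N/(N\PP), NP/(NP\PP), PP, PP/(PP\PP), S/(S\PP)}; S ∉ chart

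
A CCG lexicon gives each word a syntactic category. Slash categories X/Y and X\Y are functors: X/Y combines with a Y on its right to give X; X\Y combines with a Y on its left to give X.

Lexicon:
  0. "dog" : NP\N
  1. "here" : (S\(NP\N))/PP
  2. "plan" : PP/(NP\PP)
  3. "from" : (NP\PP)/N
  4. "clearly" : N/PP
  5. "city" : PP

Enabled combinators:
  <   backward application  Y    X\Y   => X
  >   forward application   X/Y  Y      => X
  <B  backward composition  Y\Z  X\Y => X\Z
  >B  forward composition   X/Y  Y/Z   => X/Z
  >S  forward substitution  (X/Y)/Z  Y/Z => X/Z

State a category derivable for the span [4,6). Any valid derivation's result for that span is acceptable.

N

[0,6] S   <
  [0,1] "dog" : NP\N
  [1,6] S\(NP\N)   >
    [1,2] "here" : (S\(NP\N))/PP
    [2,6] PP   >
      [2,4] PP/N   >B
        [2,3] "plan" : PP/(NP\PP)
        [3,4] "from" : (NP\PP)/N
      [4,6] N   >
        [4,5] "clearly" : N/PP
        [5,6] "city" : PP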